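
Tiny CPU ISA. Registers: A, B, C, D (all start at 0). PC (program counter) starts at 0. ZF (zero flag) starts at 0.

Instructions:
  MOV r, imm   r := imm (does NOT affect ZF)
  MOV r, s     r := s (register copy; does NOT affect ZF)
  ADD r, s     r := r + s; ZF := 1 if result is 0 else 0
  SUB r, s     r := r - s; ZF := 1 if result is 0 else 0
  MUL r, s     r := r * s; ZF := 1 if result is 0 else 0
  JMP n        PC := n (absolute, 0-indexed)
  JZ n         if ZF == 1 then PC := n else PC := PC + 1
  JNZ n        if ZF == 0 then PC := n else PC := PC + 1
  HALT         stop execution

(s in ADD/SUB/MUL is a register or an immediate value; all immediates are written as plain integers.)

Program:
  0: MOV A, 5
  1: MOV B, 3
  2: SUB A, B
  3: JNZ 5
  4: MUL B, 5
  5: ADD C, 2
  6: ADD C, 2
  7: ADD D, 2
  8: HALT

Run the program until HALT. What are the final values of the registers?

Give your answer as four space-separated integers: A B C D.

Step 1: PC=0 exec 'MOV A, 5'. After: A=5 B=0 C=0 D=0 ZF=0 PC=1
Step 2: PC=1 exec 'MOV B, 3'. After: A=5 B=3 C=0 D=0 ZF=0 PC=2
Step 3: PC=2 exec 'SUB A, B'. After: A=2 B=3 C=0 D=0 ZF=0 PC=3
Step 4: PC=3 exec 'JNZ 5'. After: A=2 B=3 C=0 D=0 ZF=0 PC=5
Step 5: PC=5 exec 'ADD C, 2'. After: A=2 B=3 C=2 D=0 ZF=0 PC=6
Step 6: PC=6 exec 'ADD C, 2'. After: A=2 B=3 C=4 D=0 ZF=0 PC=7
Step 7: PC=7 exec 'ADD D, 2'. After: A=2 B=3 C=4 D=2 ZF=0 PC=8
Step 8: PC=8 exec 'HALT'. After: A=2 B=3 C=4 D=2 ZF=0 PC=8 HALTED

Answer: 2 3 4 2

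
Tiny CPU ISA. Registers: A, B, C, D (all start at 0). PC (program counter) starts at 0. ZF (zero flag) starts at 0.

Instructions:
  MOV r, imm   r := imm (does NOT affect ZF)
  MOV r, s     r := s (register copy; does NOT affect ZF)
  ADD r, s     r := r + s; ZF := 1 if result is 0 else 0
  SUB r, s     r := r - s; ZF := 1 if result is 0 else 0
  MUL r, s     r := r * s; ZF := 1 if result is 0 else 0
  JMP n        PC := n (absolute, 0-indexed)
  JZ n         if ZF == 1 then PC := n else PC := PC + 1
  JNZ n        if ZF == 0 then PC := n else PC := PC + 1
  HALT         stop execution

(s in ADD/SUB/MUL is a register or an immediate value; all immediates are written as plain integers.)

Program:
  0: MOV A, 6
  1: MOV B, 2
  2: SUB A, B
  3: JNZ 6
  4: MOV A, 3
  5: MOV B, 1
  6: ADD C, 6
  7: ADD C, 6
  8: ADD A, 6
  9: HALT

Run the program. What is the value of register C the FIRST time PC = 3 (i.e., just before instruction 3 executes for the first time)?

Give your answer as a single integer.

Step 1: PC=0 exec 'MOV A, 6'. After: A=6 B=0 C=0 D=0 ZF=0 PC=1
Step 2: PC=1 exec 'MOV B, 2'. After: A=6 B=2 C=0 D=0 ZF=0 PC=2
Step 3: PC=2 exec 'SUB A, B'. After: A=4 B=2 C=0 D=0 ZF=0 PC=3
First time PC=3: C=0

0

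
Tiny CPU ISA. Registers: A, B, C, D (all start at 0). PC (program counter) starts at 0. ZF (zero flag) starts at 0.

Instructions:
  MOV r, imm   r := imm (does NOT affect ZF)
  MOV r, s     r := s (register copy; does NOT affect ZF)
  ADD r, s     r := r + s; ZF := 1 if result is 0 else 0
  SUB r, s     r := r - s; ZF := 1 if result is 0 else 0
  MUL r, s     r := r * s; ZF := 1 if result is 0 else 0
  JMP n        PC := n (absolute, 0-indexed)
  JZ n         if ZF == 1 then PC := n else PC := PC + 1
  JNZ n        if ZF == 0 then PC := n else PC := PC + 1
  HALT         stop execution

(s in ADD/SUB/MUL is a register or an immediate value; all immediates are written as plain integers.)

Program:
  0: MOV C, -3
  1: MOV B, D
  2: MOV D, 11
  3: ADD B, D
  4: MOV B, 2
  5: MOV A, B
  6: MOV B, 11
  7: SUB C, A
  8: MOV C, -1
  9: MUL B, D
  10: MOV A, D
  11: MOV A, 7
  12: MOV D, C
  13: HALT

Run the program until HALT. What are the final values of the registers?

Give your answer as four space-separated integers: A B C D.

Step 1: PC=0 exec 'MOV C, -3'. After: A=0 B=0 C=-3 D=0 ZF=0 PC=1
Step 2: PC=1 exec 'MOV B, D'. After: A=0 B=0 C=-3 D=0 ZF=0 PC=2
Step 3: PC=2 exec 'MOV D, 11'. After: A=0 B=0 C=-3 D=11 ZF=0 PC=3
Step 4: PC=3 exec 'ADD B, D'. After: A=0 B=11 C=-3 D=11 ZF=0 PC=4
Step 5: PC=4 exec 'MOV B, 2'. After: A=0 B=2 C=-3 D=11 ZF=0 PC=5
Step 6: PC=5 exec 'MOV A, B'. After: A=2 B=2 C=-3 D=11 ZF=0 PC=6
Step 7: PC=6 exec 'MOV B, 11'. After: A=2 B=11 C=-3 D=11 ZF=0 PC=7
Step 8: PC=7 exec 'SUB C, A'. After: A=2 B=11 C=-5 D=11 ZF=0 PC=8
Step 9: PC=8 exec 'MOV C, -1'. After: A=2 B=11 C=-1 D=11 ZF=0 PC=9
Step 10: PC=9 exec 'MUL B, D'. After: A=2 B=121 C=-1 D=11 ZF=0 PC=10
Step 11: PC=10 exec 'MOV A, D'. After: A=11 B=121 C=-1 D=11 ZF=0 PC=11
Step 12: PC=11 exec 'MOV A, 7'. After: A=7 B=121 C=-1 D=11 ZF=0 PC=12
Step 13: PC=12 exec 'MOV D, C'. After: A=7 B=121 C=-1 D=-1 ZF=0 PC=13
Step 14: PC=13 exec 'HALT'. After: A=7 B=121 C=-1 D=-1 ZF=0 PC=13 HALTED

Answer: 7 121 -1 -1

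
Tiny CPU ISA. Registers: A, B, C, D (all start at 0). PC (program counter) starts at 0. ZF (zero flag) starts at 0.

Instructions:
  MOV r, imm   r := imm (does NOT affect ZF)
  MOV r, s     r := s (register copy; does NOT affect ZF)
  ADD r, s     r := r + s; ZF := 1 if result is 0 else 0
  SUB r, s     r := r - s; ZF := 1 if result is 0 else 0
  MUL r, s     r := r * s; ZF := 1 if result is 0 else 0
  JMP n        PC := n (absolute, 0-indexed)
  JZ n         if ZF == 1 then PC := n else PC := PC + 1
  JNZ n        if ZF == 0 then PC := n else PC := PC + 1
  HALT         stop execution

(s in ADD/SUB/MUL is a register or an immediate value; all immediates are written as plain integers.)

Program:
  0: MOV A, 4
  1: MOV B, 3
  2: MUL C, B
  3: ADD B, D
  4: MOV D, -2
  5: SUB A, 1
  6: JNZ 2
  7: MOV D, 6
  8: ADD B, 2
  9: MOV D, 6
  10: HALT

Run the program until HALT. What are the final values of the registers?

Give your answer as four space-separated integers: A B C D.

Answer: 0 -1 0 6

Derivation:
Step 1: PC=0 exec 'MOV A, 4'. After: A=4 B=0 C=0 D=0 ZF=0 PC=1
Step 2: PC=1 exec 'MOV B, 3'. After: A=4 B=3 C=0 D=0 ZF=0 PC=2
Step 3: PC=2 exec 'MUL C, B'. After: A=4 B=3 C=0 D=0 ZF=1 PC=3
Step 4: PC=3 exec 'ADD B, D'. After: A=4 B=3 C=0 D=0 ZF=0 PC=4
Step 5: PC=4 exec 'MOV D, -2'. After: A=4 B=3 C=0 D=-2 ZF=0 PC=5
Step 6: PC=5 exec 'SUB A, 1'. After: A=3 B=3 C=0 D=-2 ZF=0 PC=6
Step 7: PC=6 exec 'JNZ 2'. After: A=3 B=3 C=0 D=-2 ZF=0 PC=2
Step 8: PC=2 exec 'MUL C, B'. After: A=3 B=3 C=0 D=-2 ZF=1 PC=3
Step 9: PC=3 exec 'ADD B, D'. After: A=3 B=1 C=0 D=-2 ZF=0 PC=4
Step 10: PC=4 exec 'MOV D, -2'. After: A=3 B=1 C=0 D=-2 ZF=0 PC=5
Step 11: PC=5 exec 'SUB A, 1'. After: A=2 B=1 C=0 D=-2 ZF=0 PC=6
Step 12: PC=6 exec 'JNZ 2'. After: A=2 B=1 C=0 D=-2 ZF=0 PC=2
Step 13: PC=2 exec 'MUL C, B'. After: A=2 B=1 C=0 D=-2 ZF=1 PC=3
Step 14: PC=3 exec 'ADD B, D'. After: A=2 B=-1 C=0 D=-2 ZF=0 PC=4
Step 15: PC=4 exec 'MOV D, -2'. After: A=2 B=-1 C=0 D=-2 ZF=0 PC=5
Step 16: PC=5 exec 'SUB A, 1'. After: A=1 B=-1 C=0 D=-2 ZF=0 PC=6
Step 17: PC=6 exec 'JNZ 2'. After: A=1 B=-1 C=0 D=-2 ZF=0 PC=2
Step 18: PC=2 exec 'MUL C, B'. After: A=1 B=-1 C=0 D=-2 ZF=1 PC=3
Step 19: PC=3 exec 'ADD B, D'. After: A=1 B=-3 C=0 D=-2 ZF=0 PC=4
Step 20: PC=4 exec 'MOV D, -2'. After: A=1 B=-3 C=0 D=-2 ZF=0 PC=5
Step 21: PC=5 exec 'SUB A, 1'. After: A=0 B=-3 C=0 D=-2 ZF=1 PC=6
Step 22: PC=6 exec 'JNZ 2'. After: A=0 B=-3 C=0 D=-2 ZF=1 PC=7
Step 23: PC=7 exec 'MOV D, 6'. After: A=0 B=-3 C=0 D=6 ZF=1 PC=8
Step 24: PC=8 exec 'ADD B, 2'. After: A=0 B=-1 C=0 D=6 ZF=0 PC=9
Step 25: PC=9 exec 'MOV D, 6'. After: A=0 B=-1 C=0 D=6 ZF=0 PC=10
Step 26: PC=10 exec 'HALT'. After: A=0 B=-1 C=0 D=6 ZF=0 PC=10 HALTED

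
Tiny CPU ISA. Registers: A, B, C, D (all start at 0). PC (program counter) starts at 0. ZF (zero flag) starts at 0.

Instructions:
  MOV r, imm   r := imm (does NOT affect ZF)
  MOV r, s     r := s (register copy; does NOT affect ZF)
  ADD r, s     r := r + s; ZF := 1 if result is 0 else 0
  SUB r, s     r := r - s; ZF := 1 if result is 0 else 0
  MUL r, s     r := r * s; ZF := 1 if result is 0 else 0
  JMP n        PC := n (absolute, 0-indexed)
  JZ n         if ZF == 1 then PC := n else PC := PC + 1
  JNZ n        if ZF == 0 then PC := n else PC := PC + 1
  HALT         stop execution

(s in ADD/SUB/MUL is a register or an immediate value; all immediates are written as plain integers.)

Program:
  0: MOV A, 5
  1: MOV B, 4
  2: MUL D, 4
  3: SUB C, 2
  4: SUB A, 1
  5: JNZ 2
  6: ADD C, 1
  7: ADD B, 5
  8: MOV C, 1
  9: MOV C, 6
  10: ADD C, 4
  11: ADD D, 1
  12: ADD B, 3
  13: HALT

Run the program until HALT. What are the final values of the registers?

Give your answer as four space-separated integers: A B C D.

Step 1: PC=0 exec 'MOV A, 5'. After: A=5 B=0 C=0 D=0 ZF=0 PC=1
Step 2: PC=1 exec 'MOV B, 4'. After: A=5 B=4 C=0 D=0 ZF=0 PC=2
Step 3: PC=2 exec 'MUL D, 4'. After: A=5 B=4 C=0 D=0 ZF=1 PC=3
Step 4: PC=3 exec 'SUB C, 2'. After: A=5 B=4 C=-2 D=0 ZF=0 PC=4
Step 5: PC=4 exec 'SUB A, 1'. After: A=4 B=4 C=-2 D=0 ZF=0 PC=5
Step 6: PC=5 exec 'JNZ 2'. After: A=4 B=4 C=-2 D=0 ZF=0 PC=2
Step 7: PC=2 exec 'MUL D, 4'. After: A=4 B=4 C=-2 D=0 ZF=1 PC=3
Step 8: PC=3 exec 'SUB C, 2'. After: A=4 B=4 C=-4 D=0 ZF=0 PC=4
Step 9: PC=4 exec 'SUB A, 1'. After: A=3 B=4 C=-4 D=0 ZF=0 PC=5
Step 10: PC=5 exec 'JNZ 2'. After: A=3 B=4 C=-4 D=0 ZF=0 PC=2
Step 11: PC=2 exec 'MUL D, 4'. After: A=3 B=4 C=-4 D=0 ZF=1 PC=3
Step 12: PC=3 exec 'SUB C, 2'. After: A=3 B=4 C=-6 D=0 ZF=0 PC=4
Step 13: PC=4 exec 'SUB A, 1'. After: A=2 B=4 C=-6 D=0 ZF=0 PC=5
Step 14: PC=5 exec 'JNZ 2'. After: A=2 B=4 C=-6 D=0 ZF=0 PC=2
Step 15: PC=2 exec 'MUL D, 4'. After: A=2 B=4 C=-6 D=0 ZF=1 PC=3
Step 16: PC=3 exec 'SUB C, 2'. After: A=2 B=4 C=-8 D=0 ZF=0 PC=4
Step 17: PC=4 exec 'SUB A, 1'. After: A=1 B=4 C=-8 D=0 ZF=0 PC=5
Step 18: PC=5 exec 'JNZ 2'. After: A=1 B=4 C=-8 D=0 ZF=0 PC=2
Step 19: PC=2 exec 'MUL D, 4'. After: A=1 B=4 C=-8 D=0 ZF=1 PC=3
Step 20: PC=3 exec 'SUB C, 2'. After: A=1 B=4 C=-10 D=0 ZF=0 PC=4
Step 21: PC=4 exec 'SUB A, 1'. After: A=0 B=4 C=-10 D=0 ZF=1 PC=5
Step 22: PC=5 exec 'JNZ 2'. After: A=0 B=4 C=-10 D=0 ZF=1 PC=6
Step 23: PC=6 exec 'ADD C, 1'. After: A=0 B=4 C=-9 D=0 ZF=0 PC=7
Step 24: PC=7 exec 'ADD B, 5'. After: A=0 B=9 C=-9 D=0 ZF=0 PC=8
Step 25: PC=8 exec 'MOV C, 1'. After: A=0 B=9 C=1 D=0 ZF=0 PC=9
Step 26: PC=9 exec 'MOV C, 6'. After: A=0 B=9 C=6 D=0 ZF=0 PC=10
Step 27: PC=10 exec 'ADD C, 4'. After: A=0 B=9 C=10 D=0 ZF=0 PC=11
Step 28: PC=11 exec 'ADD D, 1'. After: A=0 B=9 C=10 D=1 ZF=0 PC=12
Step 29: PC=12 exec 'ADD B, 3'. After: A=0 B=12 C=10 D=1 ZF=0 PC=13
Step 30: PC=13 exec 'HALT'. After: A=0 B=12 C=10 D=1 ZF=0 PC=13 HALTED

Answer: 0 12 10 1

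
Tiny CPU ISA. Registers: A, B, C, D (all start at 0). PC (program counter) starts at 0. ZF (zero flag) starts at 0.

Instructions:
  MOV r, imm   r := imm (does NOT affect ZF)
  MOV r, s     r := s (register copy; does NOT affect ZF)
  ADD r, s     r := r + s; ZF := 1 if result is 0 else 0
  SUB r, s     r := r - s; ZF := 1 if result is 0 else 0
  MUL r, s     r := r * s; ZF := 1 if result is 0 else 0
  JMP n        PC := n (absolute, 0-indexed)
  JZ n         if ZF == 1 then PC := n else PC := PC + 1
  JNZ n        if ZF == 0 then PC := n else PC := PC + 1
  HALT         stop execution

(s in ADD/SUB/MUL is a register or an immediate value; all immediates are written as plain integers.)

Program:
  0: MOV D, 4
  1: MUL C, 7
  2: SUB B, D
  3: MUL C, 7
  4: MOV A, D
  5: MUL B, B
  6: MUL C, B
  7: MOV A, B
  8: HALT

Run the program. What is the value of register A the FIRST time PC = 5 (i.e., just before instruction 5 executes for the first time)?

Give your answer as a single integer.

Step 1: PC=0 exec 'MOV D, 4'. After: A=0 B=0 C=0 D=4 ZF=0 PC=1
Step 2: PC=1 exec 'MUL C, 7'. After: A=0 B=0 C=0 D=4 ZF=1 PC=2
Step 3: PC=2 exec 'SUB B, D'. After: A=0 B=-4 C=0 D=4 ZF=0 PC=3
Step 4: PC=3 exec 'MUL C, 7'. After: A=0 B=-4 C=0 D=4 ZF=1 PC=4
Step 5: PC=4 exec 'MOV A, D'. After: A=4 B=-4 C=0 D=4 ZF=1 PC=5
First time PC=5: A=4

4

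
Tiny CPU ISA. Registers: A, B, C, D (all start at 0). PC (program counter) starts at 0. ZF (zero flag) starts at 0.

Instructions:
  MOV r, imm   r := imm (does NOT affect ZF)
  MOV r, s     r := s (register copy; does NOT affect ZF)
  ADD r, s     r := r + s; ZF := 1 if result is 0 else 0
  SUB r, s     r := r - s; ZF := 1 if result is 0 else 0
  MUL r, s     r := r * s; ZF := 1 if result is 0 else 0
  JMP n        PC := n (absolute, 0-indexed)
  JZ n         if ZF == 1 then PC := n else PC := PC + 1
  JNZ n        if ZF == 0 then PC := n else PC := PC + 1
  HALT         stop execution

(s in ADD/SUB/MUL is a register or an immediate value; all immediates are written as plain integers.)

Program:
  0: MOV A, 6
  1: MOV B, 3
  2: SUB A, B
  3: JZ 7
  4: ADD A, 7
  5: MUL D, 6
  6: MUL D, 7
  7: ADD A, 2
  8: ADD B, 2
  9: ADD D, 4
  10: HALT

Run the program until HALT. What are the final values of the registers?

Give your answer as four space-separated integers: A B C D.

Answer: 12 5 0 4

Derivation:
Step 1: PC=0 exec 'MOV A, 6'. After: A=6 B=0 C=0 D=0 ZF=0 PC=1
Step 2: PC=1 exec 'MOV B, 3'. After: A=6 B=3 C=0 D=0 ZF=0 PC=2
Step 3: PC=2 exec 'SUB A, B'. After: A=3 B=3 C=0 D=0 ZF=0 PC=3
Step 4: PC=3 exec 'JZ 7'. After: A=3 B=3 C=0 D=0 ZF=0 PC=4
Step 5: PC=4 exec 'ADD A, 7'. After: A=10 B=3 C=0 D=0 ZF=0 PC=5
Step 6: PC=5 exec 'MUL D, 6'. After: A=10 B=3 C=0 D=0 ZF=1 PC=6
Step 7: PC=6 exec 'MUL D, 7'. After: A=10 B=3 C=0 D=0 ZF=1 PC=7
Step 8: PC=7 exec 'ADD A, 2'. After: A=12 B=3 C=0 D=0 ZF=0 PC=8
Step 9: PC=8 exec 'ADD B, 2'. After: A=12 B=5 C=0 D=0 ZF=0 PC=9
Step 10: PC=9 exec 'ADD D, 4'. After: A=12 B=5 C=0 D=4 ZF=0 PC=10
Step 11: PC=10 exec 'HALT'. After: A=12 B=5 C=0 D=4 ZF=0 PC=10 HALTED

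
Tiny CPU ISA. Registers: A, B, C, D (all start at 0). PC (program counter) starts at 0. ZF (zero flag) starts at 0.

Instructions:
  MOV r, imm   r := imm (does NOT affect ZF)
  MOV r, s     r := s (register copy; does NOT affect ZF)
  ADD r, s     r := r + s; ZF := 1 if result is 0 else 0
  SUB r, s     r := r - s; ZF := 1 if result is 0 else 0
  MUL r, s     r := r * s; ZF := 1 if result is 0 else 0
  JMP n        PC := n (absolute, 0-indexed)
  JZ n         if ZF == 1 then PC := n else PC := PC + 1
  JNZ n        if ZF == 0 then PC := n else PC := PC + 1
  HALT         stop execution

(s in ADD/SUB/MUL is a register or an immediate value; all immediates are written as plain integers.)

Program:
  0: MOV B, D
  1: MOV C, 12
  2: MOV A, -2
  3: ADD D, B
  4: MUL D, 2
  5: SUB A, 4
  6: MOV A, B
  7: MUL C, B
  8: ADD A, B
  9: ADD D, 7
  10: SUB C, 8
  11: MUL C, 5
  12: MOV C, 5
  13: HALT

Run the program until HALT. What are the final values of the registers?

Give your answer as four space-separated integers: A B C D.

Answer: 0 0 5 7

Derivation:
Step 1: PC=0 exec 'MOV B, D'. After: A=0 B=0 C=0 D=0 ZF=0 PC=1
Step 2: PC=1 exec 'MOV C, 12'. After: A=0 B=0 C=12 D=0 ZF=0 PC=2
Step 3: PC=2 exec 'MOV A, -2'. After: A=-2 B=0 C=12 D=0 ZF=0 PC=3
Step 4: PC=3 exec 'ADD D, B'. After: A=-2 B=0 C=12 D=0 ZF=1 PC=4
Step 5: PC=4 exec 'MUL D, 2'. After: A=-2 B=0 C=12 D=0 ZF=1 PC=5
Step 6: PC=5 exec 'SUB A, 4'. After: A=-6 B=0 C=12 D=0 ZF=0 PC=6
Step 7: PC=6 exec 'MOV A, B'. After: A=0 B=0 C=12 D=0 ZF=0 PC=7
Step 8: PC=7 exec 'MUL C, B'. After: A=0 B=0 C=0 D=0 ZF=1 PC=8
Step 9: PC=8 exec 'ADD A, B'. After: A=0 B=0 C=0 D=0 ZF=1 PC=9
Step 10: PC=9 exec 'ADD D, 7'. After: A=0 B=0 C=0 D=7 ZF=0 PC=10
Step 11: PC=10 exec 'SUB C, 8'. After: A=0 B=0 C=-8 D=7 ZF=0 PC=11
Step 12: PC=11 exec 'MUL C, 5'. After: A=0 B=0 C=-40 D=7 ZF=0 PC=12
Step 13: PC=12 exec 'MOV C, 5'. After: A=0 B=0 C=5 D=7 ZF=0 PC=13
Step 14: PC=13 exec 'HALT'. After: A=0 B=0 C=5 D=7 ZF=0 PC=13 HALTED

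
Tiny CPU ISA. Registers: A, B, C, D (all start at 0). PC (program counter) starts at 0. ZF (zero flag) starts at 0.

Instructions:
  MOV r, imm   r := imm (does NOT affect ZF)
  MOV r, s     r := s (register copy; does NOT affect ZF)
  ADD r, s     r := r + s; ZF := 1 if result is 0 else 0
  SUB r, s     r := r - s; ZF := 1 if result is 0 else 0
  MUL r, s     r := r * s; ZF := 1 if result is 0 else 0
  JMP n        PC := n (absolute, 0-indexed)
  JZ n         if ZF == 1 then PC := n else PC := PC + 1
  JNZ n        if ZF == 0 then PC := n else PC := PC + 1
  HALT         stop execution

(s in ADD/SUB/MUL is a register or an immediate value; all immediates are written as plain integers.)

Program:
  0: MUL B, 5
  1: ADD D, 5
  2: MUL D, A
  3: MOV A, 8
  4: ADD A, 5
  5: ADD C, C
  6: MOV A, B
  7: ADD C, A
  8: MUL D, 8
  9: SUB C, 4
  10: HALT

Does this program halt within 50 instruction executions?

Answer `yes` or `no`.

Answer: yes

Derivation:
Step 1: PC=0 exec 'MUL B, 5'. After: A=0 B=0 C=0 D=0 ZF=1 PC=1
Step 2: PC=1 exec 'ADD D, 5'. After: A=0 B=0 C=0 D=5 ZF=0 PC=2
Step 3: PC=2 exec 'MUL D, A'. After: A=0 B=0 C=0 D=0 ZF=1 PC=3
Step 4: PC=3 exec 'MOV A, 8'. After: A=8 B=0 C=0 D=0 ZF=1 PC=4
Step 5: PC=4 exec 'ADD A, 5'. After: A=13 B=0 C=0 D=0 ZF=0 PC=5
Step 6: PC=5 exec 'ADD C, C'. After: A=13 B=0 C=0 D=0 ZF=1 PC=6
Step 7: PC=6 exec 'MOV A, B'. After: A=0 B=0 C=0 D=0 ZF=1 PC=7
Step 8: PC=7 exec 'ADD C, A'. After: A=0 B=0 C=0 D=0 ZF=1 PC=8
Step 9: PC=8 exec 'MUL D, 8'. After: A=0 B=0 C=0 D=0 ZF=1 PC=9
Step 10: PC=9 exec 'SUB C, 4'. After: A=0 B=0 C=-4 D=0 ZF=0 PC=10
Step 11: PC=10 exec 'HALT'. After: A=0 B=0 C=-4 D=0 ZF=0 PC=10 HALTED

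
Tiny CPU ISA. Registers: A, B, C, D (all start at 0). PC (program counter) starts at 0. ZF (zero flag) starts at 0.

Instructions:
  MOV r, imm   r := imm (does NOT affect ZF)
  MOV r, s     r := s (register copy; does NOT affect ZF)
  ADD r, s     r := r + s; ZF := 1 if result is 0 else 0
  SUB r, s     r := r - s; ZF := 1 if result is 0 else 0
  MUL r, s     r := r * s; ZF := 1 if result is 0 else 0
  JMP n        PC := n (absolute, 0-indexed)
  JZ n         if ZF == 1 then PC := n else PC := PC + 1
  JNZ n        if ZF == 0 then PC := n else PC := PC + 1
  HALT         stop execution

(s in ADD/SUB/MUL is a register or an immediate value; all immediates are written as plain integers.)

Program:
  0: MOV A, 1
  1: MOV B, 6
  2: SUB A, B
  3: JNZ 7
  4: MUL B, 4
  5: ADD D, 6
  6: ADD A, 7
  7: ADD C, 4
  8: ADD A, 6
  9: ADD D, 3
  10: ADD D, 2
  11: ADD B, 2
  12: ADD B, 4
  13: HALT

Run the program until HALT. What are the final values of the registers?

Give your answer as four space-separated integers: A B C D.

Step 1: PC=0 exec 'MOV A, 1'. After: A=1 B=0 C=0 D=0 ZF=0 PC=1
Step 2: PC=1 exec 'MOV B, 6'. After: A=1 B=6 C=0 D=0 ZF=0 PC=2
Step 3: PC=2 exec 'SUB A, B'. After: A=-5 B=6 C=0 D=0 ZF=0 PC=3
Step 4: PC=3 exec 'JNZ 7'. After: A=-5 B=6 C=0 D=0 ZF=0 PC=7
Step 5: PC=7 exec 'ADD C, 4'. After: A=-5 B=6 C=4 D=0 ZF=0 PC=8
Step 6: PC=8 exec 'ADD A, 6'. After: A=1 B=6 C=4 D=0 ZF=0 PC=9
Step 7: PC=9 exec 'ADD D, 3'. After: A=1 B=6 C=4 D=3 ZF=0 PC=10
Step 8: PC=10 exec 'ADD D, 2'. After: A=1 B=6 C=4 D=5 ZF=0 PC=11
Step 9: PC=11 exec 'ADD B, 2'. After: A=1 B=8 C=4 D=5 ZF=0 PC=12
Step 10: PC=12 exec 'ADD B, 4'. After: A=1 B=12 C=4 D=5 ZF=0 PC=13
Step 11: PC=13 exec 'HALT'. After: A=1 B=12 C=4 D=5 ZF=0 PC=13 HALTED

Answer: 1 12 4 5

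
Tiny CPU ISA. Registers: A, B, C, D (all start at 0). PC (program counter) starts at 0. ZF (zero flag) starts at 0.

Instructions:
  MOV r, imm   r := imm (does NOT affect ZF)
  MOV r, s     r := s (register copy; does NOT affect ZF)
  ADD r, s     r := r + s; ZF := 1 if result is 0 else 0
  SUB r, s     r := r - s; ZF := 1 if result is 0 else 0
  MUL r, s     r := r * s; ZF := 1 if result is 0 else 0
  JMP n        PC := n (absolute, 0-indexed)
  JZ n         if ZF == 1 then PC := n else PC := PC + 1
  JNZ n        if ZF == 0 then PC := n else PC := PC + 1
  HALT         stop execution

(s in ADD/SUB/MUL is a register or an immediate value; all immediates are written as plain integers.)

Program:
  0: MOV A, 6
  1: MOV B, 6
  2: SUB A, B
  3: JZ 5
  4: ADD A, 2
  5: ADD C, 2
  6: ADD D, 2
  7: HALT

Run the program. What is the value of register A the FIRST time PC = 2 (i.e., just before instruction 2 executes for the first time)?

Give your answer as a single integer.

Step 1: PC=0 exec 'MOV A, 6'. After: A=6 B=0 C=0 D=0 ZF=0 PC=1
Step 2: PC=1 exec 'MOV B, 6'. After: A=6 B=6 C=0 D=0 ZF=0 PC=2
First time PC=2: A=6

6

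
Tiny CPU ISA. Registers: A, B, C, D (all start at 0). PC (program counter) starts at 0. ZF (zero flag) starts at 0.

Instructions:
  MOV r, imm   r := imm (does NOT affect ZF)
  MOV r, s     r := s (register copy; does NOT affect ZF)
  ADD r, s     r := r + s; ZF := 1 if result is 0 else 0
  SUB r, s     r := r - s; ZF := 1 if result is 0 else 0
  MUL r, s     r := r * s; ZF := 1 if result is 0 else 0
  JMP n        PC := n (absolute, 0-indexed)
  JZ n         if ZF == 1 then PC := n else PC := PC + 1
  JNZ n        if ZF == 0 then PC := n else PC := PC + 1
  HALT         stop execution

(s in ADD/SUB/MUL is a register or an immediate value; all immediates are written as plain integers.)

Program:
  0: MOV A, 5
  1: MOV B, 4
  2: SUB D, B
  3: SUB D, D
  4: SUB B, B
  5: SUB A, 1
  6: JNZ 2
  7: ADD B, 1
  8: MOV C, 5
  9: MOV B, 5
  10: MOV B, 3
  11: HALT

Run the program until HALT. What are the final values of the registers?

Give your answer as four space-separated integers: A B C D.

Answer: 0 3 5 0

Derivation:
Step 1: PC=0 exec 'MOV A, 5'. After: A=5 B=0 C=0 D=0 ZF=0 PC=1
Step 2: PC=1 exec 'MOV B, 4'. After: A=5 B=4 C=0 D=0 ZF=0 PC=2
Step 3: PC=2 exec 'SUB D, B'. After: A=5 B=4 C=0 D=-4 ZF=0 PC=3
Step 4: PC=3 exec 'SUB D, D'. After: A=5 B=4 C=0 D=0 ZF=1 PC=4
Step 5: PC=4 exec 'SUB B, B'. After: A=5 B=0 C=0 D=0 ZF=1 PC=5
Step 6: PC=5 exec 'SUB A, 1'. After: A=4 B=0 C=0 D=0 ZF=0 PC=6
Step 7: PC=6 exec 'JNZ 2'. After: A=4 B=0 C=0 D=0 ZF=0 PC=2
Step 8: PC=2 exec 'SUB D, B'. After: A=4 B=0 C=0 D=0 ZF=1 PC=3
Step 9: PC=3 exec 'SUB D, D'. After: A=4 B=0 C=0 D=0 ZF=1 PC=4
Step 10: PC=4 exec 'SUB B, B'. After: A=4 B=0 C=0 D=0 ZF=1 PC=5
Step 11: PC=5 exec 'SUB A, 1'. After: A=3 B=0 C=0 D=0 ZF=0 PC=6
Step 12: PC=6 exec 'JNZ 2'. After: A=3 B=0 C=0 D=0 ZF=0 PC=2
Step 13: PC=2 exec 'SUB D, B'. After: A=3 B=0 C=0 D=0 ZF=1 PC=3
Step 14: PC=3 exec 'SUB D, D'. After: A=3 B=0 C=0 D=0 ZF=1 PC=4
Step 15: PC=4 exec 'SUB B, B'. After: A=3 B=0 C=0 D=0 ZF=1 PC=5
Step 16: PC=5 exec 'SUB A, 1'. After: A=2 B=0 C=0 D=0 ZF=0 PC=6
Step 17: PC=6 exec 'JNZ 2'. After: A=2 B=0 C=0 D=0 ZF=0 PC=2
Step 18: PC=2 exec 'SUB D, B'. After: A=2 B=0 C=0 D=0 ZF=1 PC=3
Step 19: PC=3 exec 'SUB D, D'. After: A=2 B=0 C=0 D=0 ZF=1 PC=4
Step 20: PC=4 exec 'SUB B, B'. After: A=2 B=0 C=0 D=0 ZF=1 PC=5
Step 21: PC=5 exec 'SUB A, 1'. After: A=1 B=0 C=0 D=0 ZF=0 PC=6
Step 22: PC=6 exec 'JNZ 2'. After: A=1 B=0 C=0 D=0 ZF=0 PC=2
Step 23: PC=2 exec 'SUB D, B'. After: A=1 B=0 C=0 D=0 ZF=1 PC=3
Step 24: PC=3 exec 'SUB D, D'. After: A=1 B=0 C=0 D=0 ZF=1 PC=4
Step 25: PC=4 exec 'SUB B, B'. After: A=1 B=0 C=0 D=0 ZF=1 PC=5
Step 26: PC=5 exec 'SUB A, 1'. After: A=0 B=0 C=0 D=0 ZF=1 PC=6
Step 27: PC=6 exec 'JNZ 2'. After: A=0 B=0 C=0 D=0 ZF=1 PC=7
Step 28: PC=7 exec 'ADD B, 1'. After: A=0 B=1 C=0 D=0 ZF=0 PC=8
Step 29: PC=8 exec 'MOV C, 5'. After: A=0 B=1 C=5 D=0 ZF=0 PC=9
Step 30: PC=9 exec 'MOV B, 5'. After: A=0 B=5 C=5 D=0 ZF=0 PC=10
Step 31: PC=10 exec 'MOV B, 3'. After: A=0 B=3 C=5 D=0 ZF=0 PC=11
Step 32: PC=11 exec 'HALT'. After: A=0 B=3 C=5 D=0 ZF=0 PC=11 HALTED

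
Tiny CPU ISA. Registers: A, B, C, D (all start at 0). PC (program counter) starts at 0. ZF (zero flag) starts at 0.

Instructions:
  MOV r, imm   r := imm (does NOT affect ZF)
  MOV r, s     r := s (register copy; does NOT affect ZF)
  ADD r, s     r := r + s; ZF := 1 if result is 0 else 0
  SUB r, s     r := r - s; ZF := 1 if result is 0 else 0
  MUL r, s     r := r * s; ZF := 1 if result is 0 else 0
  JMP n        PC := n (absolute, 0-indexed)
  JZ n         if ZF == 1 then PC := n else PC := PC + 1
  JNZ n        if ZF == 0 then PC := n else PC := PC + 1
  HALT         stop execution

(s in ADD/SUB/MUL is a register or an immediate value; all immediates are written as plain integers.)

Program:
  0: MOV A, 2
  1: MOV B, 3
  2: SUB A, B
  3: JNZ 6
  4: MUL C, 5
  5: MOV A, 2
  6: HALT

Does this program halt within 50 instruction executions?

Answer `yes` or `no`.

Step 1: PC=0 exec 'MOV A, 2'. After: A=2 B=0 C=0 D=0 ZF=0 PC=1
Step 2: PC=1 exec 'MOV B, 3'. After: A=2 B=3 C=0 D=0 ZF=0 PC=2
Step 3: PC=2 exec 'SUB A, B'. After: A=-1 B=3 C=0 D=0 ZF=0 PC=3
Step 4: PC=3 exec 'JNZ 6'. After: A=-1 B=3 C=0 D=0 ZF=0 PC=6
Step 5: PC=6 exec 'HALT'. After: A=-1 B=3 C=0 D=0 ZF=0 PC=6 HALTED

Answer: yes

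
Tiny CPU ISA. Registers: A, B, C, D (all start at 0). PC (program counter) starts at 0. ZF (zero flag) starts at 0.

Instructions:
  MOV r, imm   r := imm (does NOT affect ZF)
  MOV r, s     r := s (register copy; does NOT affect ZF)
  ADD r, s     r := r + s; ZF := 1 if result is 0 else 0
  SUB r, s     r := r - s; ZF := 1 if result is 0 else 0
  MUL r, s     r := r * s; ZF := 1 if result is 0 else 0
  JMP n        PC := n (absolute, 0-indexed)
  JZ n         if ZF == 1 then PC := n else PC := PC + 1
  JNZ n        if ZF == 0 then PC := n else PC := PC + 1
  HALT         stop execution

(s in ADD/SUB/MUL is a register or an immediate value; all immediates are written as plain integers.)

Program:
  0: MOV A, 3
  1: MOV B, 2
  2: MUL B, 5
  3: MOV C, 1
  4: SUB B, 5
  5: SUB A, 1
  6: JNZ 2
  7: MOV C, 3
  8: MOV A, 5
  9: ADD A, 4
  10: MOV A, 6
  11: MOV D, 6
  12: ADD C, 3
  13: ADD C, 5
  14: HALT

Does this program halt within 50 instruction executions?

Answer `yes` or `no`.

Answer: yes

Derivation:
Step 1: PC=0 exec 'MOV A, 3'. After: A=3 B=0 C=0 D=0 ZF=0 PC=1
Step 2: PC=1 exec 'MOV B, 2'. After: A=3 B=2 C=0 D=0 ZF=0 PC=2
Step 3: PC=2 exec 'MUL B, 5'. After: A=3 B=10 C=0 D=0 ZF=0 PC=3
Step 4: PC=3 exec 'MOV C, 1'. After: A=3 B=10 C=1 D=0 ZF=0 PC=4
Step 5: PC=4 exec 'SUB B, 5'. After: A=3 B=5 C=1 D=0 ZF=0 PC=5
Step 6: PC=5 exec 'SUB A, 1'. After: A=2 B=5 C=1 D=0 ZF=0 PC=6
Step 7: PC=6 exec 'JNZ 2'. After: A=2 B=5 C=1 D=0 ZF=0 PC=2
Step 8: PC=2 exec 'MUL B, 5'. After: A=2 B=25 C=1 D=0 ZF=0 PC=3
Step 9: PC=3 exec 'MOV C, 1'. After: A=2 B=25 C=1 D=0 ZF=0 PC=4
Step 10: PC=4 exec 'SUB B, 5'. After: A=2 B=20 C=1 D=0 ZF=0 PC=5
Step 11: PC=5 exec 'SUB A, 1'. After: A=1 B=20 C=1 D=0 ZF=0 PC=6
Step 12: PC=6 exec 'JNZ 2'. After: A=1 B=20 C=1 D=0 ZF=0 PC=2
Step 13: PC=2 exec 'MUL B, 5'. After: A=1 B=100 C=1 D=0 ZF=0 PC=3
Step 14: PC=3 exec 'MOV C, 1'. After: A=1 B=100 C=1 D=0 ZF=0 PC=4
Step 15: PC=4 exec 'SUB B, 5'. After: A=1 B=95 C=1 D=0 ZF=0 PC=5
Step 16: PC=5 exec 'SUB A, 1'. After: A=0 B=95 C=1 D=0 ZF=1 PC=6
Step 17: PC=6 exec 'JNZ 2'. After: A=0 B=95 C=1 D=0 ZF=1 PC=7
Step 18: PC=7 exec 'MOV C, 3'. After: A=0 B=95 C=3 D=0 ZF=1 PC=8
Step 19: PC=8 exec 'MOV A, 5'. After: A=5 B=95 C=3 D=0 ZF=1 PC=9
Step 20: PC=9 exec 'ADD A, 4'. After: A=9 B=95 C=3 D=0 ZF=0 PC=10
Step 21: PC=10 exec 'MOV A, 6'. After: A=6 B=95 C=3 D=0 ZF=0 PC=11
Step 22: PC=11 exec 'MOV D, 6'. After: A=6 B=95 C=3 D=6 ZF=0 PC=12
Step 23: PC=12 exec 'ADD C, 3'. After: A=6 B=95 C=6 D=6 ZF=0 PC=13
Step 24: PC=13 exec 'ADD C, 5'. After: A=6 B=95 C=11 D=6 ZF=0 PC=14
Step 25: PC=14 exec 'HALT'. After: A=6 B=95 C=11 D=6 ZF=0 PC=14 HALTED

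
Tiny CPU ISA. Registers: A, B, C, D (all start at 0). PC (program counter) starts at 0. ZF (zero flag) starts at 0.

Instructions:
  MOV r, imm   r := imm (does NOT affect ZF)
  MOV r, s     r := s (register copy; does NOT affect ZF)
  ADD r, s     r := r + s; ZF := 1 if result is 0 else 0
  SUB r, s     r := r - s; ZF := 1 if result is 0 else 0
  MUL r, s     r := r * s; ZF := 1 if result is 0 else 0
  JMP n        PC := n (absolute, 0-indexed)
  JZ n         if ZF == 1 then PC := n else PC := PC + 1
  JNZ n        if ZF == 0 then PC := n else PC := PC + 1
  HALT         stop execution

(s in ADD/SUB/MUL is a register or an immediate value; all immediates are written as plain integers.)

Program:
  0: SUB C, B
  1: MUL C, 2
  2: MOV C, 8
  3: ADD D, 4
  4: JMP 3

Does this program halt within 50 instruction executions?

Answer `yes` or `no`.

Step 1: PC=0 exec 'SUB C, B'. After: A=0 B=0 C=0 D=0 ZF=1 PC=1
Step 2: PC=1 exec 'MUL C, 2'. After: A=0 B=0 C=0 D=0 ZF=1 PC=2
Step 3: PC=2 exec 'MOV C, 8'. After: A=0 B=0 C=8 D=0 ZF=1 PC=3
Step 4: PC=3 exec 'ADD D, 4'. After: A=0 B=0 C=8 D=4 ZF=0 PC=4
Step 5: PC=4 exec 'JMP 3'. After: A=0 B=0 C=8 D=4 ZF=0 PC=3
Step 6: PC=3 exec 'ADD D, 4'. After: A=0 B=0 C=8 D=8 ZF=0 PC=4
Step 7: PC=4 exec 'JMP 3'. After: A=0 B=0 C=8 D=8 ZF=0 PC=3
Step 8: PC=3 exec 'ADD D, 4'. After: A=0 B=0 C=8 D=12 ZF=0 PC=4
Step 9: PC=4 exec 'JMP 3'. After: A=0 B=0 C=8 D=12 ZF=0 PC=3
Step 10: PC=3 exec 'ADD D, 4'. After: A=0 B=0 C=8 D=16 ZF=0 PC=4
Step 11: PC=4 exec 'JMP 3'. After: A=0 B=0 C=8 D=16 ZF=0 PC=3
Step 12: PC=3 exec 'ADD D, 4'. After: A=0 B=0 C=8 D=20 ZF=0 PC=4
Step 13: PC=4 exec 'JMP 3'. After: A=0 B=0 C=8 D=20 ZF=0 PC=3
Step 14: PC=3 exec 'ADD D, 4'. After: A=0 B=0 C=8 D=24 ZF=0 PC=4
Step 15: PC=4 exec 'JMP 3'. After: A=0 B=0 C=8 D=24 ZF=0 PC=3
After 50 steps: not halted. PC revisits the same instructions with no path to HALT; will never halt.

Answer: no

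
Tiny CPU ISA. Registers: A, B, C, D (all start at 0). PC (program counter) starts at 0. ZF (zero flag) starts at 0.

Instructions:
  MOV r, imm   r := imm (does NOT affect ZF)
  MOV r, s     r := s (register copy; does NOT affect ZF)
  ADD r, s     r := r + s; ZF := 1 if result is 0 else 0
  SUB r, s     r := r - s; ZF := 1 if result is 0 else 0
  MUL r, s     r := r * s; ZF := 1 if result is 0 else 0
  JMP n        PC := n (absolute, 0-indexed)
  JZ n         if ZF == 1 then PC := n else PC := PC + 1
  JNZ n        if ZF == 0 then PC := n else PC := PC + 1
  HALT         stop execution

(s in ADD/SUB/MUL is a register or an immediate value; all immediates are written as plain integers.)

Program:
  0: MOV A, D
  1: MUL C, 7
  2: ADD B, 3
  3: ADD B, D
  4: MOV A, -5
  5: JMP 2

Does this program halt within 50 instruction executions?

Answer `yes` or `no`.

Step 1: PC=0 exec 'MOV A, D'. After: A=0 B=0 C=0 D=0 ZF=0 PC=1
Step 2: PC=1 exec 'MUL C, 7'. After: A=0 B=0 C=0 D=0 ZF=1 PC=2
Step 3: PC=2 exec 'ADD B, 3'. After: A=0 B=3 C=0 D=0 ZF=0 PC=3
Step 4: PC=3 exec 'ADD B, D'. After: A=0 B=3 C=0 D=0 ZF=0 PC=4
Step 5: PC=4 exec 'MOV A, -5'. After: A=-5 B=3 C=0 D=0 ZF=0 PC=5
Step 6: PC=5 exec 'JMP 2'. After: A=-5 B=3 C=0 D=0 ZF=0 PC=2
Step 7: PC=2 exec 'ADD B, 3'. After: A=-5 B=6 C=0 D=0 ZF=0 PC=3
Step 8: PC=3 exec 'ADD B, D'. After: A=-5 B=6 C=0 D=0 ZF=0 PC=4
Step 9: PC=4 exec 'MOV A, -5'. After: A=-5 B=6 C=0 D=0 ZF=0 PC=5
Step 10: PC=5 exec 'JMP 2'. After: A=-5 B=6 C=0 D=0 ZF=0 PC=2
Step 11: PC=2 exec 'ADD B, 3'. After: A=-5 B=9 C=0 D=0 ZF=0 PC=3
Step 12: PC=3 exec 'ADD B, D'. After: A=-5 B=9 C=0 D=0 ZF=0 PC=4
Step 13: PC=4 exec 'MOV A, -5'. After: A=-5 B=9 C=0 D=0 ZF=0 PC=5
Step 14: PC=5 exec 'JMP 2'. After: A=-5 B=9 C=0 D=0 ZF=0 PC=2
Step 15: PC=2 exec 'ADD B, 3'. After: A=-5 B=12 C=0 D=0 ZF=0 PC=3
After 50 steps: not halted. PC revisits the same instructions with no path to HALT; will never halt.

Answer: no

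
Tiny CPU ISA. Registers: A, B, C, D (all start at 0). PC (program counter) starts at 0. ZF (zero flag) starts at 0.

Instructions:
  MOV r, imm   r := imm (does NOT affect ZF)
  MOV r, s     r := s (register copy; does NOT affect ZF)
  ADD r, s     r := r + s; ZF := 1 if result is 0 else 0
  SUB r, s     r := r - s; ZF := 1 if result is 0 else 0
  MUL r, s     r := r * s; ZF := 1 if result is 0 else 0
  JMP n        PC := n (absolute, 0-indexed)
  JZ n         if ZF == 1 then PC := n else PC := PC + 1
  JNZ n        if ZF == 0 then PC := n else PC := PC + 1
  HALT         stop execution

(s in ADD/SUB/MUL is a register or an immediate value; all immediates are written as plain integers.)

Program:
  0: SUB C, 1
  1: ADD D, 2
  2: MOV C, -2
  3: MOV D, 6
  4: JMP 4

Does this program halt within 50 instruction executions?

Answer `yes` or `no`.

Step 1: PC=0 exec 'SUB C, 1'. After: A=0 B=0 C=-1 D=0 ZF=0 PC=1
Step 2: PC=1 exec 'ADD D, 2'. After: A=0 B=0 C=-1 D=2 ZF=0 PC=2
Step 3: PC=2 exec 'MOV C, -2'. After: A=0 B=0 C=-2 D=2 ZF=0 PC=3
Step 4: PC=3 exec 'MOV D, 6'. After: A=0 B=0 C=-2 D=6 ZF=0 PC=4
Step 5: PC=4 exec 'JMP 4'. After: A=0 B=0 C=-2 D=6 ZF=0 PC=4
State after step 5 equals state after step 4: the program is in a cycle of length 1 and will never halt.

Answer: no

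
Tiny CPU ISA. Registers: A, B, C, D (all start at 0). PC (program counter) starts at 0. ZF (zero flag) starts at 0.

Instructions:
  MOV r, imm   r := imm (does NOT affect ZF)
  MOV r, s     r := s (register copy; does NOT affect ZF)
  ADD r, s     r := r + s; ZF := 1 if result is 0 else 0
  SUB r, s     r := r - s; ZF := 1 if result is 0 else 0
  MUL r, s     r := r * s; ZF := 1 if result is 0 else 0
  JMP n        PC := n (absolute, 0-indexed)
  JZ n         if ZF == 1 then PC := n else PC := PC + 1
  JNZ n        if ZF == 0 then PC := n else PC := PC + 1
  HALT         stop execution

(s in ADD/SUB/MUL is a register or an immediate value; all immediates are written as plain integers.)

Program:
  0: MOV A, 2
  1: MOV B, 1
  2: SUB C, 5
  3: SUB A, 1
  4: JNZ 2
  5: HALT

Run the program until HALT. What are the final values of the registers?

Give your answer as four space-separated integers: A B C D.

Step 1: PC=0 exec 'MOV A, 2'. After: A=2 B=0 C=0 D=0 ZF=0 PC=1
Step 2: PC=1 exec 'MOV B, 1'. After: A=2 B=1 C=0 D=0 ZF=0 PC=2
Step 3: PC=2 exec 'SUB C, 5'. After: A=2 B=1 C=-5 D=0 ZF=0 PC=3
Step 4: PC=3 exec 'SUB A, 1'. After: A=1 B=1 C=-5 D=0 ZF=0 PC=4
Step 5: PC=4 exec 'JNZ 2'. After: A=1 B=1 C=-5 D=0 ZF=0 PC=2
Step 6: PC=2 exec 'SUB C, 5'. After: A=1 B=1 C=-10 D=0 ZF=0 PC=3
Step 7: PC=3 exec 'SUB A, 1'. After: A=0 B=1 C=-10 D=0 ZF=1 PC=4
Step 8: PC=4 exec 'JNZ 2'. After: A=0 B=1 C=-10 D=0 ZF=1 PC=5
Step 9: PC=5 exec 'HALT'. After: A=0 B=1 C=-10 D=0 ZF=1 PC=5 HALTED

Answer: 0 1 -10 0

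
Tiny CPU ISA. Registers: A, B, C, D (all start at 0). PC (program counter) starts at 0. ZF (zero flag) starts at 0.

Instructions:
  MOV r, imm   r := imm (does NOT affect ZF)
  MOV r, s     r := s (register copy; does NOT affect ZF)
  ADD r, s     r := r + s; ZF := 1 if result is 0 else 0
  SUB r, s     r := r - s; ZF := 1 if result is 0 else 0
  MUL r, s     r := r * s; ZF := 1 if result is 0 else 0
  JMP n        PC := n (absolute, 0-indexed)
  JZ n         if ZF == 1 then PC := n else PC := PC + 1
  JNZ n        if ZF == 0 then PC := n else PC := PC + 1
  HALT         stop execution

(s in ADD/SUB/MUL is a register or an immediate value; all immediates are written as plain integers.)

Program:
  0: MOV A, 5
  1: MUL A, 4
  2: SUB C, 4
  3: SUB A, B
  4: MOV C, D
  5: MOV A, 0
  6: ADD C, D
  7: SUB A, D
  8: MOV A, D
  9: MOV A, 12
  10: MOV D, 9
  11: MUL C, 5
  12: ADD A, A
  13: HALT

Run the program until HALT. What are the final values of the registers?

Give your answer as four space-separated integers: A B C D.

Step 1: PC=0 exec 'MOV A, 5'. After: A=5 B=0 C=0 D=0 ZF=0 PC=1
Step 2: PC=1 exec 'MUL A, 4'. After: A=20 B=0 C=0 D=0 ZF=0 PC=2
Step 3: PC=2 exec 'SUB C, 4'. After: A=20 B=0 C=-4 D=0 ZF=0 PC=3
Step 4: PC=3 exec 'SUB A, B'. After: A=20 B=0 C=-4 D=0 ZF=0 PC=4
Step 5: PC=4 exec 'MOV C, D'. After: A=20 B=0 C=0 D=0 ZF=0 PC=5
Step 6: PC=5 exec 'MOV A, 0'. After: A=0 B=0 C=0 D=0 ZF=0 PC=6
Step 7: PC=6 exec 'ADD C, D'. After: A=0 B=0 C=0 D=0 ZF=1 PC=7
Step 8: PC=7 exec 'SUB A, D'. After: A=0 B=0 C=0 D=0 ZF=1 PC=8
Step 9: PC=8 exec 'MOV A, D'. After: A=0 B=0 C=0 D=0 ZF=1 PC=9
Step 10: PC=9 exec 'MOV A, 12'. After: A=12 B=0 C=0 D=0 ZF=1 PC=10
Step 11: PC=10 exec 'MOV D, 9'. After: A=12 B=0 C=0 D=9 ZF=1 PC=11
Step 12: PC=11 exec 'MUL C, 5'. After: A=12 B=0 C=0 D=9 ZF=1 PC=12
Step 13: PC=12 exec 'ADD A, A'. After: A=24 B=0 C=0 D=9 ZF=0 PC=13
Step 14: PC=13 exec 'HALT'. After: A=24 B=0 C=0 D=9 ZF=0 PC=13 HALTED

Answer: 24 0 0 9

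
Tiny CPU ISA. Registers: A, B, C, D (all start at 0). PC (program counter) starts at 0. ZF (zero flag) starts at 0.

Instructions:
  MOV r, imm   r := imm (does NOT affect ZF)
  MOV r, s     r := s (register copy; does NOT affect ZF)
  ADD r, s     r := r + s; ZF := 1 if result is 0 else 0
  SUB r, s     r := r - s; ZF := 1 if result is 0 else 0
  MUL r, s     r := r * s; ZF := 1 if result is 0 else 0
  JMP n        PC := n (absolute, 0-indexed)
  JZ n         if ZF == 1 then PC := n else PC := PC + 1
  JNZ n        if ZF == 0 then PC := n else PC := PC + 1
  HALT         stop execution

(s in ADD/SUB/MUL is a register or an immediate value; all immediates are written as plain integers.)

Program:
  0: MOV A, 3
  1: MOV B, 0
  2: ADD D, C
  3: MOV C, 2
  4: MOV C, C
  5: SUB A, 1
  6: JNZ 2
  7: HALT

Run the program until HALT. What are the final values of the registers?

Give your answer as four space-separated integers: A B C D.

Step 1: PC=0 exec 'MOV A, 3'. After: A=3 B=0 C=0 D=0 ZF=0 PC=1
Step 2: PC=1 exec 'MOV B, 0'. After: A=3 B=0 C=0 D=0 ZF=0 PC=2
Step 3: PC=2 exec 'ADD D, C'. After: A=3 B=0 C=0 D=0 ZF=1 PC=3
Step 4: PC=3 exec 'MOV C, 2'. After: A=3 B=0 C=2 D=0 ZF=1 PC=4
Step 5: PC=4 exec 'MOV C, C'. After: A=3 B=0 C=2 D=0 ZF=1 PC=5
Step 6: PC=5 exec 'SUB A, 1'. After: A=2 B=0 C=2 D=0 ZF=0 PC=6
Step 7: PC=6 exec 'JNZ 2'. After: A=2 B=0 C=2 D=0 ZF=0 PC=2
Step 8: PC=2 exec 'ADD D, C'. After: A=2 B=0 C=2 D=2 ZF=0 PC=3
Step 9: PC=3 exec 'MOV C, 2'. After: A=2 B=0 C=2 D=2 ZF=0 PC=4
Step 10: PC=4 exec 'MOV C, C'. After: A=2 B=0 C=2 D=2 ZF=0 PC=5
Step 11: PC=5 exec 'SUB A, 1'. After: A=1 B=0 C=2 D=2 ZF=0 PC=6
Step 12: PC=6 exec 'JNZ 2'. After: A=1 B=0 C=2 D=2 ZF=0 PC=2
Step 13: PC=2 exec 'ADD D, C'. After: A=1 B=0 C=2 D=4 ZF=0 PC=3
Step 14: PC=3 exec 'MOV C, 2'. After: A=1 B=0 C=2 D=4 ZF=0 PC=4
Step 15: PC=4 exec 'MOV C, C'. After: A=1 B=0 C=2 D=4 ZF=0 PC=5
Step 16: PC=5 exec 'SUB A, 1'. After: A=0 B=0 C=2 D=4 ZF=1 PC=6
Step 17: PC=6 exec 'JNZ 2'. After: A=0 B=0 C=2 D=4 ZF=1 PC=7
Step 18: PC=7 exec 'HALT'. After: A=0 B=0 C=2 D=4 ZF=1 PC=7 HALTED

Answer: 0 0 2 4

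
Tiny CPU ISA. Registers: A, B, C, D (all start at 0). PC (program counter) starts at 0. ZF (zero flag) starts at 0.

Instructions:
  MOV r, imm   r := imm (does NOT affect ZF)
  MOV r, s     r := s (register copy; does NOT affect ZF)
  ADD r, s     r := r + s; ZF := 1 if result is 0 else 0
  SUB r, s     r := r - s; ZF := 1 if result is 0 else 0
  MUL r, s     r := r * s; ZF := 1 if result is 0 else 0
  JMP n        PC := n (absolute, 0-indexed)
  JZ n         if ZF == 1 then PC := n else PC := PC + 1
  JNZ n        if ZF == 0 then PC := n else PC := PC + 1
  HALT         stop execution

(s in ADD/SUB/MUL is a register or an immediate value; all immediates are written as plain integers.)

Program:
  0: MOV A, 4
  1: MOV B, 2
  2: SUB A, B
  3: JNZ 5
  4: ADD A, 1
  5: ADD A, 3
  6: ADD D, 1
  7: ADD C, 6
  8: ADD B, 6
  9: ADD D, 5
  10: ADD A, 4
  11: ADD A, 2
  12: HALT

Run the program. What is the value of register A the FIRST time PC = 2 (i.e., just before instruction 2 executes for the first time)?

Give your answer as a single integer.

Step 1: PC=0 exec 'MOV A, 4'. After: A=4 B=0 C=0 D=0 ZF=0 PC=1
Step 2: PC=1 exec 'MOV B, 2'. After: A=4 B=2 C=0 D=0 ZF=0 PC=2
First time PC=2: A=4

4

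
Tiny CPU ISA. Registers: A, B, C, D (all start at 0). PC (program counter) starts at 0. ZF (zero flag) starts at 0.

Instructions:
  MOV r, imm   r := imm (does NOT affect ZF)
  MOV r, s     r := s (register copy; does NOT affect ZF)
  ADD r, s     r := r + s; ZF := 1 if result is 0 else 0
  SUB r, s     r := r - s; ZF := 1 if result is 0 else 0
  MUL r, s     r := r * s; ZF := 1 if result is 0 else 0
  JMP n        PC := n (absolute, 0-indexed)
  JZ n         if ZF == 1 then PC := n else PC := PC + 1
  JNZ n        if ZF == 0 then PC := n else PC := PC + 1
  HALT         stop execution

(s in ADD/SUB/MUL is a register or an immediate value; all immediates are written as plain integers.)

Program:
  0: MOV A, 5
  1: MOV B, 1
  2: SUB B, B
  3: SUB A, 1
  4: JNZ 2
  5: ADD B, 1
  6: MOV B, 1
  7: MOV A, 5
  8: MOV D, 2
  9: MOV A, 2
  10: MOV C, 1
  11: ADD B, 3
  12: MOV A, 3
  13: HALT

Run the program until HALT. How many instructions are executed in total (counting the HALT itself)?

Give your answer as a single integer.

Answer: 26

Derivation:
Step 1: PC=0 exec 'MOV A, 5'. After: A=5 B=0 C=0 D=0 ZF=0 PC=1
Step 2: PC=1 exec 'MOV B, 1'. After: A=5 B=1 C=0 D=0 ZF=0 PC=2
Step 3: PC=2 exec 'SUB B, B'. After: A=5 B=0 C=0 D=0 ZF=1 PC=3
Step 4: PC=3 exec 'SUB A, 1'. After: A=4 B=0 C=0 D=0 ZF=0 PC=4
Step 5: PC=4 exec 'JNZ 2'. After: A=4 B=0 C=0 D=0 ZF=0 PC=2
Step 6: PC=2 exec 'SUB B, B'. After: A=4 B=0 C=0 D=0 ZF=1 PC=3
Step 7: PC=3 exec 'SUB A, 1'. After: A=3 B=0 C=0 D=0 ZF=0 PC=4
Step 8: PC=4 exec 'JNZ 2'. After: A=3 B=0 C=0 D=0 ZF=0 PC=2
Step 9: PC=2 exec 'SUB B, B'. After: A=3 B=0 C=0 D=0 ZF=1 PC=3
Step 10: PC=3 exec 'SUB A, 1'. After: A=2 B=0 C=0 D=0 ZF=0 PC=4
Step 11: PC=4 exec 'JNZ 2'. After: A=2 B=0 C=0 D=0 ZF=0 PC=2
Step 12: PC=2 exec 'SUB B, B'. After: A=2 B=0 C=0 D=0 ZF=1 PC=3
Step 13: PC=3 exec 'SUB A, 1'. After: A=1 B=0 C=0 D=0 ZF=0 PC=4
Step 14: PC=4 exec 'JNZ 2'. After: A=1 B=0 C=0 D=0 ZF=0 PC=2
Step 15: PC=2 exec 'SUB B, B'. After: A=1 B=0 C=0 D=0 ZF=1 PC=3
Step 16: PC=3 exec 'SUB A, 1'. After: A=0 B=0 C=0 D=0 ZF=1 PC=4
Step 17: PC=4 exec 'JNZ 2'. After: A=0 B=0 C=0 D=0 ZF=1 PC=5
Step 18: PC=5 exec 'ADD B, 1'. After: A=0 B=1 C=0 D=0 ZF=0 PC=6
Step 19: PC=6 exec 'MOV B, 1'. After: A=0 B=1 C=0 D=0 ZF=0 PC=7
Step 20: PC=7 exec 'MOV A, 5'. After: A=5 B=1 C=0 D=0 ZF=0 PC=8
Step 21: PC=8 exec 'MOV D, 2'. After: A=5 B=1 C=0 D=2 ZF=0 PC=9
Step 22: PC=9 exec 'MOV A, 2'. After: A=2 B=1 C=0 D=2 ZF=0 PC=10
Step 23: PC=10 exec 'MOV C, 1'. After: A=2 B=1 C=1 D=2 ZF=0 PC=11
Step 24: PC=11 exec 'ADD B, 3'. After: A=2 B=4 C=1 D=2 ZF=0 PC=12
Step 25: PC=12 exec 'MOV A, 3'. After: A=3 B=4 C=1 D=2 ZF=0 PC=13
Step 26: PC=13 exec 'HALT'. After: A=3 B=4 C=1 D=2 ZF=0 PC=13 HALTED
Total instructions executed: 26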